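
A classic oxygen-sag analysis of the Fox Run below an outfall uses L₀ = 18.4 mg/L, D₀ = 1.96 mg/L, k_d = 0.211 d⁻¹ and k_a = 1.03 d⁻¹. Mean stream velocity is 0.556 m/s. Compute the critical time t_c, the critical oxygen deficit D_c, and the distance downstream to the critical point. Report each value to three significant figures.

t_c = [1/(k_a−k_d)] ln[(k_a/k_d)(1 − D₀(k_a−k_d)/(k_d L₀))]
= [1/(1.03−0.211)] ln[(1.03/0.211)(1 − 1.96×0.8190/(0.211×18.4))]
= (1/0.8190) ln[4.882 × 0.5865] = 1.221 × ln(2.863) = 1.221 × 1.052 = 1.284 d.
L(t_c) = L₀ e^(−k_d t_c) = 18.4 × 0.7626 = 14.03 mg/L, and at the critical point k_a D_c = k_d L, so D_c = (0.211/1.03) × 14.03 = 2.875 mg/L.
x_c = v t_c = 0.556 m/s × 1.284 d × 86400 s/d = 61700 m ≈ 61.7 km.

t_c ≈ 1.28 d; D_c ≈ 2.87 mg/L; x_c ≈ 61.7 km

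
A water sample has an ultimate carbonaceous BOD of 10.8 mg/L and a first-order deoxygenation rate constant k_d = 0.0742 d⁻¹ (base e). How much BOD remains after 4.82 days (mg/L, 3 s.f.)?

L_t = L₀ e^(−k_d t) = 10.8 × e^(−0.0742×4.82) = 10.8 × 0.6993 = 7.553 mg/L.

L ≈ 7.55 mg/L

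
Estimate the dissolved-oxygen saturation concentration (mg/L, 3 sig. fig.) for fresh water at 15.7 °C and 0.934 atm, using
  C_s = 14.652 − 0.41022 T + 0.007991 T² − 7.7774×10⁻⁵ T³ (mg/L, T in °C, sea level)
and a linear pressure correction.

C_s ≈ 9.23 mg/L

At sea level: C_s = 14.652 − 0.41022×15.7 + 0.007991×15.7² − 7.7774×10⁻⁵×15.7³ = 9.880 mg/L.
Pressure correction: C_s' = 9.880 × 0.934 = 9.228 mg/L.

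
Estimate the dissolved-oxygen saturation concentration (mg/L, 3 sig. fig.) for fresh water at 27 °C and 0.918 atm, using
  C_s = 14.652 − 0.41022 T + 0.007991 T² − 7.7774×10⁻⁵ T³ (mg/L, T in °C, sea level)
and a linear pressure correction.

At sea level: C_s = 14.652 − 0.41022×27 + 0.007991×27² − 7.7774×10⁻⁵×27³ = 7.871 mg/L.
Pressure correction: C_s' = 7.871 × 0.918 = 7.225 mg/L.

C_s ≈ 7.23 mg/L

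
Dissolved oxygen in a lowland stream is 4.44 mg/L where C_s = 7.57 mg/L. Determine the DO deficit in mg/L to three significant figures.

D ≈ 3.13 mg/L

D = C_s − C = 7.57 − 4.44 = 3.13 mg/L.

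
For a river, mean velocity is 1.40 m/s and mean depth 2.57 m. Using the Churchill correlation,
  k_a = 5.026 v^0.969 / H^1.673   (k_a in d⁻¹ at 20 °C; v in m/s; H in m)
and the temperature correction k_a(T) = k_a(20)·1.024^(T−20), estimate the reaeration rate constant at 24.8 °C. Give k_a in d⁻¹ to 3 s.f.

k_a(20) = 5.026 × 1.40^0.969 / 2.57^1.673 = 5.026 × 1.385 / 4.851 = 1.435 d⁻¹.
k_a(24.8) = 1.435 × 1.024^(24.8−20) = 1.435 × 1.121 = 1.609 d⁻¹.

k_a ≈ 1.61 d⁻¹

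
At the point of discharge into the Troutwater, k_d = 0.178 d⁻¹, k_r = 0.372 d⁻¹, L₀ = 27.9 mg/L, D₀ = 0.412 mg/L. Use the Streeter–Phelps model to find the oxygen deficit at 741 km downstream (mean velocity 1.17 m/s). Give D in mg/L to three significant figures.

Travel time t = x/v = 741 km / (1.17 m/s) = 741000 m / 1.17 m/s = 633300 s = 7.330 d.
k_d L₀/(k_r−k_d) = 0.178×27.9/(0.372−0.178) = 4.966/0.1940 = 25.60 mg/L.
e^(−k_d t) = e^(−0.178×7.330) = 0.2712; e^(−k_r t) = e^(−0.372×7.330) = 0.06542.
D = 25.60 × (0.2712 − 0.06542) + 0.412 × 0.06542 = 5.268 + 0.02696 = 5.295 mg/L.

D ≈ 5.30 mg/L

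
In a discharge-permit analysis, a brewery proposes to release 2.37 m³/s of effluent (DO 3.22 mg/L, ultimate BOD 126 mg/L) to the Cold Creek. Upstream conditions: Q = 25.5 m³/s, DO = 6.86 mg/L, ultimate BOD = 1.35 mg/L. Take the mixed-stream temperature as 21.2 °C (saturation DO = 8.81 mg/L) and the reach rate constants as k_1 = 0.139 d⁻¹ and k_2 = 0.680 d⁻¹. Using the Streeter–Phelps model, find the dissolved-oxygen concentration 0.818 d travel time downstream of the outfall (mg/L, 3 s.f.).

Mixed DO = (25.5×6.86 + 2.37×3.22)/(25.5+2.37) = 182.6/27.87 = 6.550 mg/L.
Mixed L₀ = (25.5×1.35 + 2.37×126)/(27.87) = 333.0/27.87 = 11.95 mg/L.
Initial deficit D₀ = C_s − DO₀ = 8.81 − 6.550 = 2.260 mg/L.
D(0.818) = [0.139×11.95/(0.680−0.139)](e^(−0.139×0.818) − e^(−0.680×0.818)) + 2.260 e^(−0.680×0.818)
= 3.070 × (0.8925 − 0.5734) + 2.260 × 0.5734 = 2.275 mg/L.
DO = 8.81 − 2.275 = 6.535 mg/L.

DO ≈ 6.53 mg/L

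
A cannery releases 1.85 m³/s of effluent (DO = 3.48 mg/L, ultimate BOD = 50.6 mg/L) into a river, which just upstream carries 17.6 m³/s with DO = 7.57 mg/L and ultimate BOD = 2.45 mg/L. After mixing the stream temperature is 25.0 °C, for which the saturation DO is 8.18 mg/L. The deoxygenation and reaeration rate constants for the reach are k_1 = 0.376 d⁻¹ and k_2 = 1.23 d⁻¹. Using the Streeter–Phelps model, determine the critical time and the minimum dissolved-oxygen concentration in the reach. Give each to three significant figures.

t_c ≈ 0.931 d; minimum DO ≈ 6.67 mg/L

Mixed DO = (17.6×7.57 + 1.85×3.48)/(17.6+1.85) = 139.7/19.45 = 7.181 mg/L.
Mixed L₀ = (17.6×2.45 + 1.85×50.6)/(19.45) = 136.7/19.45 = 7.030 mg/L.
Initial deficit D₀ = C_s − DO₀ = 8.18 − 7.181 = 0.9990 mg/L.
t_c = (1/0.8540) ln[(1.23/0.376)(1 − 0.9990×0.8540/(0.376×7.030))] = 1.171 × ln(2.215) = 0.9314 d.
D_c = (0.376/1.23) × 7.030 × e^(−0.376×0.9314) = 0.3057 × 7.030 × 0.7045 = 1.514 mg/L.
Minimum DO = 8.18 − 1.514 = 6.666 mg/L.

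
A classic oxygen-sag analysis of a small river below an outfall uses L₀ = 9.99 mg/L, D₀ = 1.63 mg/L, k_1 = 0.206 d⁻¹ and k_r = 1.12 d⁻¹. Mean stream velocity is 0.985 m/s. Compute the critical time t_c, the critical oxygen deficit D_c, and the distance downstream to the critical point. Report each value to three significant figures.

t_c = [1/(k_r−k_1)] ln[(k_r/k_1)(1 − D₀(k_r−k_1)/(k_1 L₀))]
= [1/(1.12−0.206)] ln[(1.12/0.206)(1 − 1.63×0.9140/(0.206×9.99))]
= (1/0.9140) ln[5.437 × 0.2761] = 1.094 × ln(1.501) = 1.094 × 0.4061 = 0.4443 d.
L(t_c) = L₀ e^(−k_1 t_c) = 9.99 × 0.9125 = 9.116 mg/L, and at the critical point k_r D_c = k_1 L, so D_c = (0.206/1.12) × 9.116 = 1.677 mg/L.
x_c = v t_c = 0.985 m/s × 0.4443 d × 86400 s/d = 37810 m ≈ 37.8 km.

t_c ≈ 0.444 d; D_c ≈ 1.68 mg/L; x_c ≈ 37.8 km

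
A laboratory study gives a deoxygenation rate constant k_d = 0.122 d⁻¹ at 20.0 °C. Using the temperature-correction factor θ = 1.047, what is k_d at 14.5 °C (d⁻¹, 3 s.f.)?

k_d ≈ 0.0948 d⁻¹

k_d(T₂) = k_d(T₁) · θ^(T₂−T₁) = 0.122 × 1.047^(14.5−20.0)
= 0.122 × 1.047^-5.50 = 0.122 × 0.7768 = 0.09477 d⁻¹.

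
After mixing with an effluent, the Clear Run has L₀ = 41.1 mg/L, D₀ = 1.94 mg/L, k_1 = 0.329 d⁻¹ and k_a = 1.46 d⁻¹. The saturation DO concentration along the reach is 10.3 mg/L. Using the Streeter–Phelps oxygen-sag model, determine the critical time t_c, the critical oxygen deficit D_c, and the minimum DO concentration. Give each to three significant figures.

t_c = [1/(k_a−k_1)] ln[(k_a/k_1)(1 − D₀(k_a−k_1)/(k_1 L₀))]
= [1/(1.46−0.329)] ln[(1.46/0.329)(1 − 1.94×1.131/(0.329×41.1))]
= (1/1.131) ln[4.438 × 0.8377] = 0.8842 × ln(3.718) = 0.8842 × 1.313 = 1.161 d.
D_c = (k_1/k_a) L₀ e^(−k_1 t_c) = (0.329/1.46) × 41.1 × e^(−0.329×1.161) = 0.2253 × 41.1 × 0.6825 = 6.321 mg/L.
Minimum DO = C_s − D_c = 10.3 − 6.321 = 3.979 mg/L.

t_c ≈ 1.16 d; D_c ≈ 6.32 mg/L; min DO ≈ 3.98 mg/L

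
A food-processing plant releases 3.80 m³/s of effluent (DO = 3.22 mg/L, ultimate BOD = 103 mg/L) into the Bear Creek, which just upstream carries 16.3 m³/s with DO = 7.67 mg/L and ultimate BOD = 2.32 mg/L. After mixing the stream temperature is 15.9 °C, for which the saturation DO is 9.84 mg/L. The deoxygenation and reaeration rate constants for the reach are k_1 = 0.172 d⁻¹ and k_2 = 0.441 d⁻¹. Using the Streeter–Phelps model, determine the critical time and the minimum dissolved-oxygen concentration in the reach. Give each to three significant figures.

Mixed DO = (16.3×7.67 + 3.80×3.22)/(16.3+3.80) = 137.3/20.10 = 6.829 mg/L.
Mixed L₀ = (16.3×2.32 + 3.80×103)/(20.10) = 429.2/20.10 = 21.35 mg/L.
Initial deficit D₀ = C_s − DO₀ = 9.84 − 6.829 = 3.011 mg/L.
t_c = (1/0.2690) ln[(0.441/0.172)(1 − 3.011×0.2690/(0.172×21.35))] = 3.717 × ln(1.998) = 2.574 d.
D_c = (0.172/0.441) × 21.35 × e^(−0.172×2.574) = 0.3900 × 21.35 × 0.6423 = 5.349 mg/L.
Minimum DO = 9.84 − 5.349 = 4.491 mg/L.

t_c ≈ 2.57 d; minimum DO ≈ 4.49 mg/L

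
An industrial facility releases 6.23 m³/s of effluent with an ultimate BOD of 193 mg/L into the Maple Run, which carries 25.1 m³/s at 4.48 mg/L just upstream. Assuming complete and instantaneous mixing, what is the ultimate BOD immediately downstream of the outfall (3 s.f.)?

42.0 mg/L

Flow-weighted mixing: C = (Q_r C_r + Q_w C_w)/(Q_r + Q_w)
= (25.1×4.48 + 6.23×193)/(25.1 + 6.23) = 1315/31.33 = 41.97 mg/L.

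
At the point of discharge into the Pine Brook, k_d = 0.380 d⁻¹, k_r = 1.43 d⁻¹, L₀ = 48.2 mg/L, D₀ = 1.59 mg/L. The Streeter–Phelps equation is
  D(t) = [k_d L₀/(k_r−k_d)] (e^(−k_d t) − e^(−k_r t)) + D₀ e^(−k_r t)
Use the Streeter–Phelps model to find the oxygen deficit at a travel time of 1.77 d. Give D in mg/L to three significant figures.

k_d L₀/(k_r−k_d) = 0.380×48.2/(1.43−0.380) = 18.32/1.050 = 17.44 mg/L.
e^(−k_d t) = e^(−0.380×1.770) = 0.5104; e^(−k_r t) = e^(−1.43×1.770) = 0.07957.
D = 17.44 × (0.5104 − 0.07957) + 1.59 × 0.07957 = 7.515 + 0.1265 = 7.641 mg/L.

D ≈ 7.64 mg/L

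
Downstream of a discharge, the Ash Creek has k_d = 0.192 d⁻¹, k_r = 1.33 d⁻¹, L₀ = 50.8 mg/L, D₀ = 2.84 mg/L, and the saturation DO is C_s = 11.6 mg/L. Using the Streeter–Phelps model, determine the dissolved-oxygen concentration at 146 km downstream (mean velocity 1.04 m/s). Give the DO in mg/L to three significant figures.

DO ≈ 5.99 mg/L

Travel time t = x/v = 146 km / (1.04 m/s) = 146000 m / 1.04 m/s = 140400 s = 1.625 d.
k_d L₀/(k_r−k_d) = 0.192×50.8/(1.33−0.192) = 9.754/1.138 = 8.571 mg/L.
e^(−k_d t) = e^(−0.192×1.625) = 0.7320; e^(−k_r t) = e^(−1.33×1.625) = 0.1152.
D = 8.571 × (0.7320 − 0.1152) + 2.84 × 0.1152 = 5.286 + 0.3272 = 5.614 mg/L.
DO = C_s − D = 11.6 − 5.614 = 5.986 mg/L.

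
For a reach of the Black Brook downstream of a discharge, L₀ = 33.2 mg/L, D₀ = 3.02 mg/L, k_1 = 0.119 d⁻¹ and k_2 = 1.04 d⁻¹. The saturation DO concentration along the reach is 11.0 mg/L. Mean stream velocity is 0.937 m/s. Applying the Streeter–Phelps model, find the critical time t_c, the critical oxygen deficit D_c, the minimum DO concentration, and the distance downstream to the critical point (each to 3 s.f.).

t_c ≈ 1.03 d; D_c ≈ 3.36 mg/L; min DO ≈ 7.64 mg/L; x_c ≈ 83.5 km

t_c = [1/(k_2−k_1)] ln[(k_2/k_1)(1 − D₀(k_2−k_1)/(k_1 L₀))]
= [1/(1.04−0.119)] ln[(1.04/0.119)(1 − 3.02×0.9210/(0.119×33.2))]
= (1/0.9210) ln[8.739 × 0.2960] = 1.086 × ln(2.587) = 1.086 × 0.9504 = 1.032 d.
L(t_c) = L₀ e^(−k_1 t_c) = 33.2 × 0.8844 = 29.36 mg/L, and at the critical point k_2 D_c = k_1 L, so D_c = (0.119/1.04) × 29.36 = 3.360 mg/L.
Minimum DO = C_s − D_c = 11.0 − 3.360 = 7.640 mg/L.
x_c = v t_c = 0.937 m/s × 1.032 d × 86400 s/d = 83540 m ≈ 83.5 km.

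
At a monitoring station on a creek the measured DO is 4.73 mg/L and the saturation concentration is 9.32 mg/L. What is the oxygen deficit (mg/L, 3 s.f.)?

D = C_s − C = 9.32 − 4.73 = 4.59 mg/L.

D ≈ 4.59 mg/L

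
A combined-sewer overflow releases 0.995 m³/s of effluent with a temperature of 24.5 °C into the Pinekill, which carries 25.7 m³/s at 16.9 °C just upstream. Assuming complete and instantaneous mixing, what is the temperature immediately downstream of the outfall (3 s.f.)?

17.2 °C

Flow-weighted mixing: C = (Q_r C_r + Q_w C_w)/(Q_r + Q_w)
= (25.7×16.9 + 0.995×24.5)/(25.7 + 0.995) = 458.7/26.70 = 17.18 °C.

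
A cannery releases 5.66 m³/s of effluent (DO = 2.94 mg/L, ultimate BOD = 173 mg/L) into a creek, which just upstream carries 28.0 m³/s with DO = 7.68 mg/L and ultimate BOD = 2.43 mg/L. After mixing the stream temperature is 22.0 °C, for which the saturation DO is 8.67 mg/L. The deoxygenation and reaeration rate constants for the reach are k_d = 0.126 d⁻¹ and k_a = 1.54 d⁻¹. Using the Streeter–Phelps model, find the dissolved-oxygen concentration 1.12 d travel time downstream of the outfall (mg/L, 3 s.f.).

Mixed DO = (28.0×7.68 + 5.66×2.94)/(28.0+5.66) = 231.7/33.66 = 6.883 mg/L.
Mixed L₀ = (28.0×2.43 + 5.66×173)/(33.66) = 1047/33.66 = 31.11 mg/L.
Initial deficit D₀ = C_s − DO₀ = 8.67 − 6.883 = 1.787 mg/L.
D(1.12) = [0.126×31.11/(1.54−0.126)](e^(−0.126×1.12) − e^(−1.54×1.12)) + 1.787 e^(−1.54×1.12)
= 2.772 × (0.8684 − 0.1782) + 1.787 × 0.1782 = 2.232 mg/L.
DO = 8.67 − 2.232 = 6.438 mg/L.

DO ≈ 6.44 mg/L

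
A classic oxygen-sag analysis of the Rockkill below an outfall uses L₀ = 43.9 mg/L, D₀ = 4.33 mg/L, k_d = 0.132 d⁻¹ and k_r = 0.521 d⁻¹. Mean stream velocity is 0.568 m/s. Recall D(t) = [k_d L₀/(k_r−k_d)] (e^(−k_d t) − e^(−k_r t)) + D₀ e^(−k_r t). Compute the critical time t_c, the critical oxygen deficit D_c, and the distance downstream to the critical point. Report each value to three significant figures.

At the critical point dD/dt = 0, so k_d L₀ e^(−k_d t) = k_r D. Substituting D(t) from the Streeter–Phelps equation and solving for t gives
t_c = ln[(k_r/k_d)(1 − D₀(k_r−k_d)/(k_d L₀))] / (k_r−k_d).
Here k_r−k_d = 0.3890 d⁻¹ and 1 − D₀(k_r−k_d)/(k_d L₀) = 1 − 4.33×0.3890/(0.132×43.9) = 0.7093, so
t_c = ln(3.947 × 0.7093) / 0.3890 = 1.030 / 0.3890 = 2.647 d.
L(t_c) = L₀ e^(−k_d t_c) = 43.9 × 0.7051 = 30.96 mg/L, and at the critical point k_r D_c = k_d L, so D_c = (0.132/0.521) × 30.96 = 7.843 mg/L.
x_c = v t_c = 0.568 m/s × 2.647 d × 86400 s/d = 129900 m ≈ 130 km.

t_c ≈ 2.65 d; D_c ≈ 7.84 mg/L; x_c ≈ 130 km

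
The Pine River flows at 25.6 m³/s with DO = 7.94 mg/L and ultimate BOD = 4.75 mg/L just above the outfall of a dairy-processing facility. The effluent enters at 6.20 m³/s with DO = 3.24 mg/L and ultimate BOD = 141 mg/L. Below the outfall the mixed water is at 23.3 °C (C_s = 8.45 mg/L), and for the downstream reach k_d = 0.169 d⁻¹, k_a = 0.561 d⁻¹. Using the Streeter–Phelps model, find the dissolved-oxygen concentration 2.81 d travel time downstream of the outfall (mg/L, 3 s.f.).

DO ≈ 2.55 mg/L

Mixed DO = (25.6×7.94 + 6.20×3.24)/(25.6+6.20) = 223.4/31.80 = 7.024 mg/L.
Mixed L₀ = (25.6×4.75 + 6.20×141)/(31.80) = 995.8/31.80 = 31.31 mg/L.
Initial deficit D₀ = C_s − DO₀ = 8.45 − 7.024 = 1.426 mg/L.
D(2.81) = [0.169×31.31/(0.561−0.169)](e^(−0.169×2.81) − e^(−0.561×2.81)) + 1.426 e^(−0.561×2.81)
= 13.50 × (0.6220 − 0.2067) + 1.426 × 0.2067 = 5.901 mg/L.
DO = 8.45 − 5.901 = 2.549 mg/L.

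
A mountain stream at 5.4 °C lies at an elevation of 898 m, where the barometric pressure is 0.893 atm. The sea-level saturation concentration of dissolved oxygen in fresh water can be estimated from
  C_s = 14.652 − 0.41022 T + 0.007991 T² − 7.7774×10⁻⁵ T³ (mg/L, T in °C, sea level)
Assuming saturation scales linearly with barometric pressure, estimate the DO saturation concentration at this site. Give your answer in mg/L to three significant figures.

C_s ≈ 11.3 mg/L

At sea level: C_s = 14.652 − 0.41022×5.4 + 0.007991×5.4² − 7.7774×10⁻⁵×5.4³ = 12.66 mg/L.
Pressure correction: C_s' = 12.66 × 0.893 = 11.30 mg/L.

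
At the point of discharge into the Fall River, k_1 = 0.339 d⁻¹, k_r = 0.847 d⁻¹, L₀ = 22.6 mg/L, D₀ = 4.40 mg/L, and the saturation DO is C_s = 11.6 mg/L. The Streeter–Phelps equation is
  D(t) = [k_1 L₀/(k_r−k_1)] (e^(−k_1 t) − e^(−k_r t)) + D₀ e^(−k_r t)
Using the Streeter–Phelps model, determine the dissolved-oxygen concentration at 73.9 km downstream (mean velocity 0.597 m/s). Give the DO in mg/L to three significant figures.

Travel time t = x/v = 73.9 km / (0.597 m/s) = 73900 m / 0.597 m/s = 123800 s = 1.433 d.
k_1 L₀/(k_r−k_1) = 0.339×22.6/(0.847−0.339) = 7.661/0.5080 = 15.08 mg/L.
e^(−k_1 t) = e^(−0.339×1.433) = 0.6153; e^(−k_r t) = e^(−0.847×1.433) = 0.2972.
D = 15.08 × (0.6153 − 0.2972) + 4.40 × 0.2972 = 4.798 + 1.307 = 6.105 mg/L.
DO = C_s − D = 11.6 − 6.105 = 5.495 mg/L.

DO ≈ 5.49 mg/L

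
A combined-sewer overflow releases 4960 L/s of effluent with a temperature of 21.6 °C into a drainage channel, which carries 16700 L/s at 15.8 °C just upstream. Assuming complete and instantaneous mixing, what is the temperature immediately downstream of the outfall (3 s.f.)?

Flow-weighted mixing: C = (Q_r C_r + Q_w C_w)/(Q_r + Q_w)
= (16700×15.8 + 4960×21.6)/(16700 + 4960) = 371000/21660 = 17.13 °C.

17.1 °C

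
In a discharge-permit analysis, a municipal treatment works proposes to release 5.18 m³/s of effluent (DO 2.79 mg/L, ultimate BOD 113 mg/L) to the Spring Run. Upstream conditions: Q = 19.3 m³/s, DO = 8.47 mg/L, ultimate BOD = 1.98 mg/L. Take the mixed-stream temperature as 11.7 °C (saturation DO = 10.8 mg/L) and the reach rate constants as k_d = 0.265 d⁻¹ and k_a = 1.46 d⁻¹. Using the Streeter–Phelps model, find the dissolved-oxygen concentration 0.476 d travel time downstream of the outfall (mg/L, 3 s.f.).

DO ≈ 6.88 mg/L

Mixed DO = (19.3×8.47 + 5.18×2.79)/(19.3+5.18) = 177.9/24.48 = 7.268 mg/L.
Mixed L₀ = (19.3×1.98 + 5.18×113)/(24.48) = 623.6/24.48 = 25.47 mg/L.
Initial deficit D₀ = C_s − DO₀ = 10.8 − 7.268 = 3.532 mg/L.
D(0.476) = [0.265×25.47/(1.46−0.265)](e^(−0.265×0.476) − e^(−1.46×0.476)) + 3.532 e^(−1.46×0.476)
= 5.649 × (0.8815 − 0.4991) + 3.532 × 0.4991 = 3.923 mg/L.
DO = 10.8 − 3.923 = 6.877 mg/L.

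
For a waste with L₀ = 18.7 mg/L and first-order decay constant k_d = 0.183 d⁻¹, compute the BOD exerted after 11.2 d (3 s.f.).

y ≈ 16.3 mg/L

y_t = L₀(1 − e^(−k_d t)) = 18.7 × (1 − e^(−0.183×11.2))
= 18.7 × (1 − 0.1288) = 18.7 × 0.8712 = 16.29 mg/L.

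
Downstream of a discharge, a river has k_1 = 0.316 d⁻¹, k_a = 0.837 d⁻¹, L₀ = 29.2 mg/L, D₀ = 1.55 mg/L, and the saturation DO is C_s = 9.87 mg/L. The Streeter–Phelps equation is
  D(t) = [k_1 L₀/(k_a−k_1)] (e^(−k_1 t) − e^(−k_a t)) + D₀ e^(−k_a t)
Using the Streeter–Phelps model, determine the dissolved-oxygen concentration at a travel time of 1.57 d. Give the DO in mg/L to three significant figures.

k_1 L₀/(k_a−k_1) = 0.316×29.2/(0.837−0.316) = 9.227/0.5210 = 17.71 mg/L.
e^(−k_1 t) = e^(−0.316×1.570) = 0.6089; e^(−k_a t) = e^(−0.837×1.570) = 0.2687.
D = 17.71 × (0.6089 − 0.2687) + 1.55 × 0.2687 = 6.025 + 0.4165 = 6.441 mg/L.
DO = C_s − D = 9.87 − 6.441 = 3.429 mg/L.

DO ≈ 3.43 mg/L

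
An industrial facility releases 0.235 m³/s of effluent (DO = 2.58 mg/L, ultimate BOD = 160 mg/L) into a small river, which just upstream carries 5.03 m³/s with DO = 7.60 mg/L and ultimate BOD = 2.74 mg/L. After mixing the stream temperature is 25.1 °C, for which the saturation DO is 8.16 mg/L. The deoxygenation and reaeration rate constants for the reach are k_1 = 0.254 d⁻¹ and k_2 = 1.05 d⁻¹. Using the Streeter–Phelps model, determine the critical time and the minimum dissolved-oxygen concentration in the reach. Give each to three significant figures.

t_c ≈ 1.42 d; minimum DO ≈ 6.51 mg/L

Mixed DO = (5.03×7.60 + 0.235×2.58)/(5.03+0.235) = 38.83/5.265 = 7.376 mg/L.
Mixed L₀ = (5.03×2.74 + 0.235×160)/(5.265) = 51.38/5.265 = 9.759 mg/L.
Initial deficit D₀ = C_s − DO₀ = 8.16 − 7.376 = 0.7841 mg/L.
t_c = (1/0.7960) ln[(1.05/0.254)(1 − 0.7841×0.7960/(0.254×9.759))] = 1.256 × ln(3.093) = 1.419 d.
D_c = (0.254/1.05) × 9.759 × e^(−0.254×1.419) = 0.2419 × 9.759 × 0.6975 = 1.647 mg/L.
Minimum DO = 8.16 − 1.647 = 6.513 mg/L.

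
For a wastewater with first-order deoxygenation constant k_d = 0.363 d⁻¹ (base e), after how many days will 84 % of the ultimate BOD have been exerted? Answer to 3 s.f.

y/L₀ = 1 − e^(−k_d t) = 0.84 ⇒ e^(−k_d t) = 0.160
t = −ln(0.160) / 0.363 = 1.833 / 0.363 = 5.048 d.

t ≈ 5.05 d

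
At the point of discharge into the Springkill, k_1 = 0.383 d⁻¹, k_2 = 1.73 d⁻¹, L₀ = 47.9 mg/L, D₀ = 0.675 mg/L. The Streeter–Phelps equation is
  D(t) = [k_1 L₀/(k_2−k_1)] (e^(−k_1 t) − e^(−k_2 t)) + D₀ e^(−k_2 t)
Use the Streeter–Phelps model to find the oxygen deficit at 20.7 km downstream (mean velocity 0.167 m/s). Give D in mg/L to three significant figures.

Travel time t = x/v = 20.7 km / (0.167 m/s) = 20700 m / 0.167 m/s = 124000 s = 1.435 d.
k_1 L₀/(k_2−k_1) = 0.383×47.9/(1.73−0.383) = 18.35/1.347 = 13.62 mg/L.
e^(−k_1 t) = e^(−0.383×1.435) = 0.5773; e^(−k_2 t) = e^(−1.73×1.435) = 0.08358.
D = 13.62 × (0.5773 − 0.08358) + 0.675 × 0.08358 = 6.724 + 0.05642 = 6.780 mg/L.

D ≈ 6.78 mg/L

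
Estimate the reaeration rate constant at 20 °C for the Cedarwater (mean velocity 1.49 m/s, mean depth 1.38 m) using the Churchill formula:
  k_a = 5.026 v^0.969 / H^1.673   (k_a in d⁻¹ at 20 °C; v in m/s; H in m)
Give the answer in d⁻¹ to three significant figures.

k_a ≈ 4.32 d⁻¹

k_a = 5.026 × 1.49^0.969 / 1.38^1.673 = 5.026 × 1.472 / 1.714 = 4.315 d⁻¹.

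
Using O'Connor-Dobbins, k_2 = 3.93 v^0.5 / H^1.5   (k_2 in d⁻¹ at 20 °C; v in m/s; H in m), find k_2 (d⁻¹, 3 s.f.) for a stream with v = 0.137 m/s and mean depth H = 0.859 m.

k_2 ≈ 1.83 d⁻¹

k_2 = 3.93 × 0.137^0.5 / 0.859^1.5 = 3.93 × 0.3701 / 0.7961 = 1.827 d⁻¹.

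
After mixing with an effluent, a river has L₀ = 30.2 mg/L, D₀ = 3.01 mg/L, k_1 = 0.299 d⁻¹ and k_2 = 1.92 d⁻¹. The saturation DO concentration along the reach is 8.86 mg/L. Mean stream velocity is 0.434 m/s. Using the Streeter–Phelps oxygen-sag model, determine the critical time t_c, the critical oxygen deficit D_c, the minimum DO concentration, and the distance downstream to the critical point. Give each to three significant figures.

t_c ≈ 0.668 d; D_c ≈ 3.85 mg/L; min DO ≈ 5.01 mg/L; x_c ≈ 25.0 km

With k_2/k_1 = 6.421 and 1 − D₀(k_2−k_1)/(k_1 L₀) = 0.4597,
t_c = ln(6.421 × 0.4597) / (1.92 − 0.299) = ln(2.952) / 1.621 = 1.082/1.621 = 0.6677 d.
L(t_c) = L₀ e^(−k_1 t_c) = 30.2 × 0.8190 = 24.73 mg/L, and at the critical point k_2 D_c = k_1 L, so D_c = (0.299/1.92) × 24.73 = 3.852 mg/L.
Minimum DO = C_s − D_c = 8.86 − 3.852 = 5.008 mg/L.
x_c = v t_c = 0.434 m/s × 0.6677 d × 86400 s/d = 25040 m ≈ 25.0 km.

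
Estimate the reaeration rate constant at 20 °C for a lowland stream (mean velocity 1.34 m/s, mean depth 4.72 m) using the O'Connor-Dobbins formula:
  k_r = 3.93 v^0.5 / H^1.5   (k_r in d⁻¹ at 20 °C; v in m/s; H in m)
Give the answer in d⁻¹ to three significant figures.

k_r ≈ 0.444 d⁻¹

k_r = 3.93 × 1.34^0.5 / 4.72^1.5 = 3.93 × 1.158 / 10.25 = 0.4436 d⁻¹.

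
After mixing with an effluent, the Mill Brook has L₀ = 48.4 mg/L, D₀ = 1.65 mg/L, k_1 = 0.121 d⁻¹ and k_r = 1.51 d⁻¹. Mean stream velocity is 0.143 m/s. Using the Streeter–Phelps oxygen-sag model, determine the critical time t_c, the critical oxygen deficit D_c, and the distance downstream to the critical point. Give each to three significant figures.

t_c ≈ 1.46 d; D_c ≈ 3.25 mg/L; x_c ≈ 18.0 km

At the critical point dD/dt = 0, so k_1 L₀ e^(−k_1 t) = k_r D. Substituting D(t) from the Streeter–Phelps equation and solving for t gives
t_c = ln[(k_r/k_1)(1 − D₀(k_r−k_1)/(k_1 L₀))] / (k_r−k_1).
Here k_r−k_1 = 1.389 d⁻¹ and 1 − D₀(k_r−k_1)/(k_1 L₀) = 1 − 1.65×1.389/(0.121×48.4) = 0.6087, so
t_c = ln(12.48 × 0.6087) / 1.389 = 2.028 / 1.389 = 1.460 d.
D_c = (k_1/k_r) L₀ e^(−k_1 t_c) = (0.121/1.51) × 48.4 × e^(−0.121×1.460) = 0.08013 × 48.4 × 0.8381 = 3.250 mg/L.
x_c = v t_c = 0.143 m/s × 1.460 d × 86400 s/d = 18040 m ≈ 18.0 km.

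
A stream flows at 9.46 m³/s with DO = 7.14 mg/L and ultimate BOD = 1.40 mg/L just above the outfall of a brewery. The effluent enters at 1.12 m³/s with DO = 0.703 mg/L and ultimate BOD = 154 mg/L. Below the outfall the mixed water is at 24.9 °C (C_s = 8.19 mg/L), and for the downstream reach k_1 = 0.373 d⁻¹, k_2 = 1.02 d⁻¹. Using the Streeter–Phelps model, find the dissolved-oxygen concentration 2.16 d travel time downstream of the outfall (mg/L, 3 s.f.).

Mixed DO = (9.46×7.14 + 1.12×0.703)/(9.46+1.12) = 68.33/10.58 = 6.459 mg/L.
Mixed L₀ = (9.46×1.40 + 1.12×154)/(10.58) = 185.7/10.58 = 17.55 mg/L.
Initial deficit D₀ = C_s − DO₀ = 8.19 − 6.459 = 1.731 mg/L.
D(2.16) = [0.373×17.55/(1.02−0.373)](e^(−0.373×2.16) − e^(−1.02×2.16)) + 1.731 e^(−1.02×2.16)
= 10.12 × (0.4468 − 0.1104) + 1.731 × 0.1104 = 3.595 mg/L.
DO = 8.19 − 3.595 = 4.595 mg/L.

DO ≈ 4.60 mg/L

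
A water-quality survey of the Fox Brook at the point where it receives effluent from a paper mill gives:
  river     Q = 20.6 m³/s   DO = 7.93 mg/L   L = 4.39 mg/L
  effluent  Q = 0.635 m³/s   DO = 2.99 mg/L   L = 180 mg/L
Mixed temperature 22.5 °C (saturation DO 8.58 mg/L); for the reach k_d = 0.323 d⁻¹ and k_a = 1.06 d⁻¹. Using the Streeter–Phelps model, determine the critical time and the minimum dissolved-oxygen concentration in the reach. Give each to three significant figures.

Mixed DO = (20.6×7.93 + 0.635×2.99)/(20.6+0.635) = 165.3/21.24 = 7.782 mg/L.
Mixed L₀ = (20.6×4.39 + 0.635×180)/(21.24) = 204.7/21.24 = 9.641 mg/L.
Initial deficit D₀ = C_s − DO₀ = 8.58 − 7.782 = 0.7977 mg/L.
t_c = (1/0.7370) ln[(1.06/0.323)(1 − 0.7977×0.7370/(0.323×9.641))] = 1.357 × ln(2.662) = 1.329 d.
D_c = (0.323/1.06) × 9.641 × e^(−0.323×1.329) = 0.3047 × 9.641 × 0.6511 = 1.913 mg/L.
Minimum DO = 8.58 − 1.913 = 6.667 mg/L.

t_c ≈ 1.33 d; minimum DO ≈ 6.67 mg/L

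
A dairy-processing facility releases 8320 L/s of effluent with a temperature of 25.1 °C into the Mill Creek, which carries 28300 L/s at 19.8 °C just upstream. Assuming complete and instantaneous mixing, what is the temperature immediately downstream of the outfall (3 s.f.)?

Flow-weighted mixing: C = (Q_r C_r + Q_w C_w)/(Q_r + Q_w)
= (28300×19.8 + 8320×25.1)/(28300 + 8320) = 769200/36620 = 21.00 °C.

21.0 °C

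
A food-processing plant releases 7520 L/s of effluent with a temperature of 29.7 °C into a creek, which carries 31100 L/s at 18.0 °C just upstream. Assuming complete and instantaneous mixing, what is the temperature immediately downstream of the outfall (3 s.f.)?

20.3 °C

Flow-weighted mixing: C = (Q_r C_r + Q_w C_w)/(Q_r + Q_w)
= (31100×18.0 + 7520×29.7)/(31100 + 7520) = 783100/38620 = 20.28 °C.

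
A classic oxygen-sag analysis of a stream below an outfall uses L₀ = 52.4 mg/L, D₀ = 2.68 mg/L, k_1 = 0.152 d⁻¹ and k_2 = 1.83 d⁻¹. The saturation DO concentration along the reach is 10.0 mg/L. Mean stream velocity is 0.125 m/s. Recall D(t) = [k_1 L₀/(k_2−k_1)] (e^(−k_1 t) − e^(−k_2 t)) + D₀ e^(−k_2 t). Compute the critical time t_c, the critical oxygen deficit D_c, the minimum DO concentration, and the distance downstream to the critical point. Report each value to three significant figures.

t_c ≈ 0.987 d; D_c ≈ 3.75 mg/L; min DO ≈ 6.25 mg/L; x_c ≈ 10.7 km

t_c = [1/(k_2−k_1)] ln[(k_2/k_1)(1 − D₀(k_2−k_1)/(k_1 L₀))]
= [1/(1.83−0.152)] ln[(1.83/0.152)(1 − 2.68×1.678/(0.152×52.4))]
= (1/1.678) ln[12.04 × 0.4354] = 0.5959 × ln(5.242) = 0.5959 × 1.657 = 0.9873 d.
L(t_c) = L₀ e^(−k_1 t_c) = 52.4 × 0.8606 = 45.10 mg/L, and at the critical point k_2 D_c = k_1 L, so D_c = (0.152/1.83) × 45.10 = 3.746 mg/L.
Minimum DO = C_s − D_c = 10.0 − 3.746 = 6.254 mg/L.
x_c = v t_c = 0.125 m/s × 0.9873 d × 86400 s/d = 10660 m ≈ 10.7 km.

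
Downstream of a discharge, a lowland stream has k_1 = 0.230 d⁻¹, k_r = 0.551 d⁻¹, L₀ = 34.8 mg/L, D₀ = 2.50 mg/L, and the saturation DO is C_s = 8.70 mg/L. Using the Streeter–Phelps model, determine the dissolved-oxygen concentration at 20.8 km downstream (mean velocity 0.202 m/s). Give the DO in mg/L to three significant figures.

Travel time t = x/v = 20.8 km / (0.202 m/s) = 20800 m / 0.202 m/s = 103000 s = 1.192 d.
k_1 L₀/(k_r−k_1) = 0.230×34.8/(0.551−0.230) = 8.004/0.3210 = 24.93 mg/L.
e^(−k_1 t) = e^(−0.230×1.192) = 0.7602; e^(−k_r t) = e^(−0.551×1.192) = 0.5186.
D = 24.93 × (0.7602 − 0.5186) + 2.50 × 0.5186 = 6.026 + 1.296 = 7.322 mg/L.
DO = C_s − D = 8.70 − 7.322 = 1.378 mg/L.

DO ≈ 1.38 mg/L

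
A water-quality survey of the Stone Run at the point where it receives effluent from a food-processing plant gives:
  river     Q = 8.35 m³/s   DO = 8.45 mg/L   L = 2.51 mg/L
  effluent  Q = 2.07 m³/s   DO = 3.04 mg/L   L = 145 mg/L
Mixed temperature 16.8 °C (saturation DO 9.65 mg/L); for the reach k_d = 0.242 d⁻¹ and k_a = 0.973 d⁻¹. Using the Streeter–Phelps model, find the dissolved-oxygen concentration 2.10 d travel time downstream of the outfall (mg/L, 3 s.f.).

DO ≈ 4.54 mg/L

Mixed DO = (8.35×8.45 + 2.07×3.04)/(8.35+2.07) = 76.85/10.42 = 7.375 mg/L.
Mixed L₀ = (8.35×2.51 + 2.07×145)/(10.42) = 321.1/10.42 = 30.82 mg/L.
Initial deficit D₀ = C_s − DO₀ = 9.65 − 7.375 = 2.275 mg/L.
D(2.10) = [0.242×30.82/(0.973−0.242)](e^(−0.242×2.10) − e^(−0.973×2.10)) + 2.275 e^(−0.973×2.10)
= 10.20 × (0.6016 − 0.1296) + 2.275 × 0.1296 = 5.110 mg/L.
DO = 9.65 − 5.110 = 4.540 mg/L.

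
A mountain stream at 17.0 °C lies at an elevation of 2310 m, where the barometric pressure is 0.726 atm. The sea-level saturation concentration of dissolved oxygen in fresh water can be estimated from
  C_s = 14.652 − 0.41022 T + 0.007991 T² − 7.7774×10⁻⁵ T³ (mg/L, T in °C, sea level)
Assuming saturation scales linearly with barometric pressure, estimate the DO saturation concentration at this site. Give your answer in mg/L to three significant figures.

At sea level: C_s = 14.652 − 0.41022×17.0 + 0.007991×17.0² − 7.7774×10⁻⁵×17.0³ = 9.606 mg/L.
Pressure correction: C_s' = 9.606 × 0.726 = 6.974 mg/L.

C_s ≈ 6.97 mg/L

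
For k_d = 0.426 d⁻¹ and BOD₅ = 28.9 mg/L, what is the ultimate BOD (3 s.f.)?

L₀ ≈ 32.8 mg/L

BOD₅ = L₀(1 − e^(−5k_d)) ⇒ L₀ = BOD₅ / (1 − e^(−5×0.426))
= 28.9 / (1 − 0.1188) = 28.9 / 0.8812 = 32.80 mg/L.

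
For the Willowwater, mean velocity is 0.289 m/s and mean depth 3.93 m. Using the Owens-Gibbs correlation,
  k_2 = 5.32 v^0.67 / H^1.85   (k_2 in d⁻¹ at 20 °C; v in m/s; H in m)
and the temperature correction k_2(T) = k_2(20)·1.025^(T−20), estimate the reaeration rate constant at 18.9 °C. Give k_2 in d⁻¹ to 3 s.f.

k_2(20) = 5.32 × 0.289^0.67 / 3.93^1.85 = 5.32 × 0.4353 / 12.58 = 0.1841 d⁻¹.
k_2(18.9) = 0.1841 × 1.025^(18.9−20) = 0.1841 × 0.9732 = 0.1792 d⁻¹.

k_2 ≈ 0.179 d⁻¹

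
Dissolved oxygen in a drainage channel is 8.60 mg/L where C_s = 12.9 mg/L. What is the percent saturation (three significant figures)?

% saturation = C/C_s × 100 = 8.60/12.9 × 100 = 66.7 %.

66.7 % saturation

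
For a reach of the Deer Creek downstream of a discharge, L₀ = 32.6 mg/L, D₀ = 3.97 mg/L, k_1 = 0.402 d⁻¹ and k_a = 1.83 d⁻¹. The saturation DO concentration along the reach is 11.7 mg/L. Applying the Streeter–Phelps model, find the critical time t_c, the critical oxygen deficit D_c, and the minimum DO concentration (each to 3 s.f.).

t_c ≈ 0.665 d; D_c ≈ 5.48 mg/L; min DO ≈ 6.22 mg/L

t_c = [1/(k_a−k_1)] ln[(k_a/k_1)(1 − D₀(k_a−k_1)/(k_1 L₀))]
= [1/(1.83−0.402)] ln[(1.83/0.402)(1 − 3.97×1.428/(0.402×32.6))]
= (1/1.428) ln[4.552 × 0.5674] = 0.7003 × ln(2.583) = 0.7003 × 0.9489 = 0.6645 d.
D_c = (k_1/k_a) L₀ e^(−k_1 t_c) = (0.402/1.83) × 32.6 × e^(−0.402×0.6645) = 0.2197 × 32.6 × 0.7656 = 5.482 mg/L.
Minimum DO = C_s − D_c = 11.7 − 5.482 = 6.218 mg/L.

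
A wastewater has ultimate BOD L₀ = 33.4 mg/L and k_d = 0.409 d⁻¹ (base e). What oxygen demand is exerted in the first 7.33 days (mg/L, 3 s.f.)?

y ≈ 31.7 mg/L

y_t = L₀(1 − e^(−k_d t)) = 33.4 × (1 − e^(−0.409×7.33))
= 33.4 × (1 − 0.04989) = 33.4 × 0.9501 = 31.73 mg/L.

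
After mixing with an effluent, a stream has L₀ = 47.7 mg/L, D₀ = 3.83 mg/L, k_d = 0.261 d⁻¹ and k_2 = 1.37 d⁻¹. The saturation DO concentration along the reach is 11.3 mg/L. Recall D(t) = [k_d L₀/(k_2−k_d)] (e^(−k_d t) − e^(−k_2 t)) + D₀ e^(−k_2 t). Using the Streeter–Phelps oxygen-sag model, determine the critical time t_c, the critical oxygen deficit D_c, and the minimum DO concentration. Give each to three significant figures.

t_c ≈ 1.12 d; D_c ≈ 6.79 mg/L; min DO ≈ 4.51 mg/L

At the critical point dD/dt = 0, so k_d L₀ e^(−k_d t) = k_2 D. Substituting D(t) from the Streeter–Phelps equation and solving for t gives
t_c = ln[(k_2/k_d)(1 − D₀(k_2−k_d)/(k_d L₀))] / (k_2−k_d).
Here k_2−k_d = 1.109 d⁻¹ and 1 − D₀(k_2−k_d)/(k_d L₀) = 1 − 3.83×1.109/(0.261×47.7) = 0.6588, so
t_c = ln(5.249 × 0.6588) / 1.109 = 1.241 / 1.109 = 1.119 d.
D_c = (k_d/k_2) L₀ e^(−k_d t_c) = (0.261/1.37) × 47.7 × e^(−0.261×1.119) = 0.1905 × 47.7 × 0.7468 = 6.786 mg/L.
Minimum DO = C_s − D_c = 11.3 − 6.786 = 4.514 mg/L.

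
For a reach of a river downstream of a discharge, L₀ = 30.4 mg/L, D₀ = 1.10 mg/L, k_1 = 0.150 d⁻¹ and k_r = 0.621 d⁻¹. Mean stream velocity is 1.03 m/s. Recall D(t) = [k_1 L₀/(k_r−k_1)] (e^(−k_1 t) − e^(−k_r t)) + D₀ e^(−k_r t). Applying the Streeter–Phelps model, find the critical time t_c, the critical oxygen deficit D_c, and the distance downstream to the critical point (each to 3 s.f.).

With k_r/k_1 = 4.140 and 1 − D₀(k_r−k_1)/(k_1 L₀) = 0.8864,
t_c = ln(4.140 × 0.8864) / (0.621 − 0.150) = ln(3.670) / 0.4710 = 1.300/0.4710 = 2.760 d.
L(t_c) = L₀ e^(−k_1 t_c) = 30.4 × 0.6610 = 20.09 mg/L, and at the critical point k_r D_c = k_1 L, so D_c = (0.150/0.621) × 20.09 = 4.854 mg/L.
x_c = v t_c = 1.03 m/s × 2.760 d × 86400 s/d = 245600 m ≈ 246 km.

t_c ≈ 2.76 d; D_c ≈ 4.85 mg/L; x_c ≈ 246 km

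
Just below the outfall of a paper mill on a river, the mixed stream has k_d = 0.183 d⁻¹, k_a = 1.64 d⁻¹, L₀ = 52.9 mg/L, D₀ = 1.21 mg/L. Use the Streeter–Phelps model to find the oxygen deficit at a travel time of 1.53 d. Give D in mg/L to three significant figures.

D ≈ 4.58 mg/L

k_d L₀/(k_a−k_d) = 0.183×52.9/(1.64−0.183) = 9.681/1.457 = 6.644 mg/L.
e^(−k_d t) = e^(−0.183×1.530) = 0.7558; e^(−k_a t) = e^(−1.64×1.530) = 0.08133.
D = 6.644 × (0.7558 − 0.08133) + 1.21 × 0.08133 = 4.481 + 0.09841 = 4.580 mg/L.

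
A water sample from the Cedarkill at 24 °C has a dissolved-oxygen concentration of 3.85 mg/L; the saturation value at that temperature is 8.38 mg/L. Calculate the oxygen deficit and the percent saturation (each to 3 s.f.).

D ≈ 4.53 mg/L; 45.9 % saturation

D = C_s − C = 8.38 − 3.85 = 4.53 mg/L.
% saturation = 3.85/8.38 × 100 = 45.9 %.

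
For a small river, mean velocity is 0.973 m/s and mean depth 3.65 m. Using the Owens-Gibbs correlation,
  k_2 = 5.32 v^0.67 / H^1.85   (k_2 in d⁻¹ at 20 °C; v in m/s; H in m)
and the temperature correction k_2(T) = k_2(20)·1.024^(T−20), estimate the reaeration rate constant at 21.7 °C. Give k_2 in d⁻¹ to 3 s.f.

k_2(20) = 5.32 × 0.973^0.67 / 3.65^1.85 = 5.32 × 0.9818 / 10.97 = 0.4761 d⁻¹.
k_2(21.7) = 0.4761 × 1.024^(21.7−20) = 0.4761 × 1.041 = 0.4957 d⁻¹.

k_2 ≈ 0.496 d⁻¹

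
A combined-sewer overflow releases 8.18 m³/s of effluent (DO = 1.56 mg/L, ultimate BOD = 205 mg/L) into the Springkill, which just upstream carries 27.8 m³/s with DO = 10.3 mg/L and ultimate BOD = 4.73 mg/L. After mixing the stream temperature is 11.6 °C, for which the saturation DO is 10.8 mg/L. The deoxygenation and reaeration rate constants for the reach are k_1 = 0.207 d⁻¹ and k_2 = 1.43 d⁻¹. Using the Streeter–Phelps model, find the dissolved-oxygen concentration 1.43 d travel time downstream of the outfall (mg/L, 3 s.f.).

Mixed DO = (27.8×10.3 + 8.18×1.56)/(27.8+8.18) = 299.1/35.98 = 8.313 mg/L.
Mixed L₀ = (27.8×4.73 + 8.18×205)/(35.98) = 1808/35.98 = 50.26 mg/L.
Initial deficit D₀ = C_s − DO₀ = 10.8 − 8.313 = 2.487 mg/L.
D(1.43) = [0.207×50.26/(1.43−0.207)](e^(−0.207×1.43) − e^(−1.43×1.43)) + 2.487 e^(−1.43×1.43)
= 8.507 × (0.7438 − 0.1294) + 2.487 × 0.1294 = 5.548 mg/L.
DO = 10.8 − 5.548 = 5.252 mg/L.

DO ≈ 5.25 mg/L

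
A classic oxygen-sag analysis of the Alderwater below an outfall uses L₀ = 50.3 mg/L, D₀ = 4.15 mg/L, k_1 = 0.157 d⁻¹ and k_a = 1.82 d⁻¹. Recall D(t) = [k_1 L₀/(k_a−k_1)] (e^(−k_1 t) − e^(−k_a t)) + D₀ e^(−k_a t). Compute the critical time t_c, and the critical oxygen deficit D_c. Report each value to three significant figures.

At the critical point dD/dt = 0, so k_1 L₀ e^(−k_1 t) = k_a D. Substituting D(t) from the Streeter–Phelps equation and solving for t gives
t_c = ln[(k_a/k_1)(1 − D₀(k_a−k_1)/(k_1 L₀))] / (k_a−k_1).
Here k_a−k_1 = 1.663 d⁻¹ and 1 − D₀(k_a−k_1)/(k_1 L₀) = 1 − 4.15×1.663/(0.157×50.3) = 0.1261, so
t_c = ln(11.59 × 0.1261) / 1.663 = 0.3795 / 1.663 = 0.2282 d.
D_c = (k_1/k_a) L₀ e^(−k_1 t_c) = (0.157/1.82) × 50.3 × e^(−0.157×0.2282) = 0.08626 × 50.3 × 0.9648 = 4.186 mg/L.

t_c ≈ 0.228 d; D_c ≈ 4.19 mg/L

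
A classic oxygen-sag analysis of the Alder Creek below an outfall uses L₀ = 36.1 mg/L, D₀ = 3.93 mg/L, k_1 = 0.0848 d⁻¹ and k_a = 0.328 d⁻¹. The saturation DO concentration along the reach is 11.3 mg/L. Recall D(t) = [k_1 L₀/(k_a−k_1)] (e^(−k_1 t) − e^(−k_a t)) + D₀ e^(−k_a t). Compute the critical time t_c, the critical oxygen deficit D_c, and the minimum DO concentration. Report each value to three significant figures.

t_c ≈ 4.02 d; D_c ≈ 6.64 mg/L; min DO ≈ 4.66 mg/L

At the critical point dD/dt = 0, so k_1 L₀ e^(−k_1 t) = k_a D. Substituting D(t) from the Streeter–Phelps equation and solving for t gives
t_c = ln[(k_a/k_1)(1 − D₀(k_a−k_1)/(k_1 L₀))] / (k_a−k_1).
Here k_a−k_1 = 0.2432 d⁻¹ and 1 − D₀(k_a−k_1)/(k_1 L₀) = 1 − 3.93×0.2432/(0.0848×36.1) = 0.6878, so
t_c = ln(3.868 × 0.6878) / 0.2432 = 0.9784 / 0.2432 = 4.023 d.
D_c = (k_1/k_a) L₀ e^(−k_1 t_c) = (0.0848/0.328) × 36.1 × e^(−0.0848×4.023) = 0.2585 × 36.1 × 0.7109 = 6.635 mg/L.
Minimum DO = C_s − D_c = 11.3 − 6.635 = 4.665 mg/L.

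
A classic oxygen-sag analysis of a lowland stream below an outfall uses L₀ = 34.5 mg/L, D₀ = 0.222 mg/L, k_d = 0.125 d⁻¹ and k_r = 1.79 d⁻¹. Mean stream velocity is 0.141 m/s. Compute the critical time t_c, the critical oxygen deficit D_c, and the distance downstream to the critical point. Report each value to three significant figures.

At the critical point dD/dt = 0, so k_d L₀ e^(−k_d t) = k_r D. Substituting D(t) from the Streeter–Phelps equation and solving for t gives
t_c = ln[(k_r/k_d)(1 − D₀(k_r−k_d)/(k_d L₀))] / (k_r−k_d).
Here k_r−k_d = 1.665 d⁻¹ and 1 − D₀(k_r−k_d)/(k_d L₀) = 1 − 0.222×1.665/(0.125×34.5) = 0.9143, so
t_c = ln(14.32 × 0.9143) / 1.665 = 2.572 / 1.665 = 1.545 d.
L(t_c) = L₀ e^(−k_d t_c) = 34.5 × 0.8244 = 28.44 mg/L, and at the critical point k_r D_c = k_d L, so D_c = (0.125/1.79) × 28.44 = 1.986 mg/L.
x_c = v t_c = 0.141 m/s × 1.545 d × 86400 s/d = 18820 m ≈ 18.8 km.

t_c ≈ 1.54 d; D_c ≈ 1.99 mg/L; x_c ≈ 18.8 km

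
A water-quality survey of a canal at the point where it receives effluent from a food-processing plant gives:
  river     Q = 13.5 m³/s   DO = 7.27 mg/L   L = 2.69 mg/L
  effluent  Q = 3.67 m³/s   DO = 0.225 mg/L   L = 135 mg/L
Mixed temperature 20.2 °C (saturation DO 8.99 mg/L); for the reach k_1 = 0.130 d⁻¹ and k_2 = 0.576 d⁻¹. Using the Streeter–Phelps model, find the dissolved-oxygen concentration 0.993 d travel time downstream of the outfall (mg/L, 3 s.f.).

Mixed DO = (13.5×7.27 + 3.67×0.225)/(13.5+3.67) = 98.97/17.17 = 5.764 mg/L.
Mixed L₀ = (13.5×2.69 + 3.67×135)/(17.17) = 531.8/17.17 = 30.97 mg/L.
Initial deficit D₀ = C_s − DO₀ = 8.99 − 5.764 = 3.226 mg/L.
D(0.993) = [0.130×30.97/(0.576−0.130)](e^(−0.130×0.993) − e^(−0.576×0.993)) + 3.226 e^(−0.576×0.993)
= 9.027 × (0.8789 − 0.5644) + 3.226 × 0.5644 = 4.660 mg/L.
DO = 8.99 − 4.660 = 4.330 mg/L.

DO ≈ 4.33 mg/L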